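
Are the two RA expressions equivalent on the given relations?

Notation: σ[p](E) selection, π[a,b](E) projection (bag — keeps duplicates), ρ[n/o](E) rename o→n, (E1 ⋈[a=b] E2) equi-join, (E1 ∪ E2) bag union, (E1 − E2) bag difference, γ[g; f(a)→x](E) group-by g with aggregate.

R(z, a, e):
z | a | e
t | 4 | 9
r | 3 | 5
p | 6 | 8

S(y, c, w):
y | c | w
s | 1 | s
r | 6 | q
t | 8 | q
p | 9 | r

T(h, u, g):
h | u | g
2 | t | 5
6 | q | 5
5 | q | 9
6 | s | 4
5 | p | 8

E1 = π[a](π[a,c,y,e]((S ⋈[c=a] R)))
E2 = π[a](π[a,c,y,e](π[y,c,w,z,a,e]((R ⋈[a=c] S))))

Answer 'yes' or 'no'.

E1 subexpression sizes:
  S → 4
  R → 3
  (S ⋈[c=a] R) → 1
  π[a,c,y,e]((S ⋈[c=a] R)) → 1
  π[a](π[a,c,y,e]((S ⋈[c=a] R))) → 1
E2 subexpression sizes:
  R → 3
  S → 4
  (R ⋈[a=c] S) → 1
  π[y,c,w,z,a,e]((R ⋈[a=c] S)) → 1
  π[a,c,y,e](π[y,c,w,z,a,e]((R ⋈[a=c] S))) → 1
  π[a](π[a,c,y,e](π[y,c,w,z,a,e]((R ⋈[a=c] S)))) → 1

E1 and E2 produce the same multiset:
a
6

yes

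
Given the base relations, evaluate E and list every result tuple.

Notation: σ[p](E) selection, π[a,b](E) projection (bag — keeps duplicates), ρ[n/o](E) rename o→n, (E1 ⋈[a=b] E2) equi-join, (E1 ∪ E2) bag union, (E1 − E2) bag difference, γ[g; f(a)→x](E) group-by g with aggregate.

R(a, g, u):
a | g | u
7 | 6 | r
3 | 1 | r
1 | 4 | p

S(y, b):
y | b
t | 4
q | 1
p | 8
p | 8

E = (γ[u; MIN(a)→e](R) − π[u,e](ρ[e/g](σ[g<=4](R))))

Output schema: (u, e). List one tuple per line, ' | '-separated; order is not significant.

Row counts bottom-up:
  R → 3
  γ[u; MIN(a)→e](R) → 2
  R → 3
  σ[g<=4](R) → 2
  ρ[e/g](σ[g<=4](R)) → 2
  π[u,e](ρ[e/g](σ[g<=4](R))) → 2
  (γ[u; MIN(a)→e](R) − π[u,e](ρ[e/g](σ[g<=4](R)))) → 2

== RESULT ==
u | e
p | 1
r | 3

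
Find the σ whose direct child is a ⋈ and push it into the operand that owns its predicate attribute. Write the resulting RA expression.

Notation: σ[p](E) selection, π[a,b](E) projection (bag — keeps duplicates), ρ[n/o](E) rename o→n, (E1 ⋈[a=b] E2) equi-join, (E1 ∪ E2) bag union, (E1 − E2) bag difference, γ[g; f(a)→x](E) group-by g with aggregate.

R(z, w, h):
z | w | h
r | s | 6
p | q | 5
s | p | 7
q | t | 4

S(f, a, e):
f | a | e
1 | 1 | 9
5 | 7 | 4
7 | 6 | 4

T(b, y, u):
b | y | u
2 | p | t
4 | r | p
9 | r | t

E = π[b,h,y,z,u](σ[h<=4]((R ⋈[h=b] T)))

σ filters on h, owned by the left side.
E' = π[b,h,y,z,u]((σ[h<=4](R) ⋈[h=b] T))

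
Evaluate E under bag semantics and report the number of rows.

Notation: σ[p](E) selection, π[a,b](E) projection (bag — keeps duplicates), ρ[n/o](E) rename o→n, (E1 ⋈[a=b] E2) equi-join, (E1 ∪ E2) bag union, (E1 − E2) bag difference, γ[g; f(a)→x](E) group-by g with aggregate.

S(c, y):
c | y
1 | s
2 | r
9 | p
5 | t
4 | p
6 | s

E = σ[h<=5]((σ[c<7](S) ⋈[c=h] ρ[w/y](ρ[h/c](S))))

Subexpression sizes:
  S → 6
  σ[c<7](S) → 5
  S → 6
  ρ[h/c](S) → 6
  ρ[w/y](ρ[h/c](S)) → 6
  (σ[c<7](S) ⋈[c=h] ρ[w/y](ρ[h/c](S))) → 5
  σ[h<=5]((σ[c<7](S) ⋈[c=h] ρ[w/y](ρ[h/c](S)))) → 4

|E| = 4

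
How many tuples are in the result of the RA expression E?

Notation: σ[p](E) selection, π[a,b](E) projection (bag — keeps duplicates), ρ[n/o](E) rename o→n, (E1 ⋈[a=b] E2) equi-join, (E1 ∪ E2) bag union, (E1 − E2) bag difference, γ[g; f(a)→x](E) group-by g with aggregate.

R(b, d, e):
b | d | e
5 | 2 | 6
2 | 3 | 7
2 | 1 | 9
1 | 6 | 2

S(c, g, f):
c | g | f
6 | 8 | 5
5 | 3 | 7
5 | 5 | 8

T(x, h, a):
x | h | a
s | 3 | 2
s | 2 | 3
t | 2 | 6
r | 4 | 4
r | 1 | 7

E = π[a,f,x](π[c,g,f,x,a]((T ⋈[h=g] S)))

Stepwise |·|:
  T → 5
  S → 3
  (T ⋈[h=g] S) → 1
  π[c,g,f,x,a]((T ⋈[h=g] S)) → 1
  π[a,f,x](π[c,g,f,x,a]((T ⋈[h=g] S))) → 1

|E| = 1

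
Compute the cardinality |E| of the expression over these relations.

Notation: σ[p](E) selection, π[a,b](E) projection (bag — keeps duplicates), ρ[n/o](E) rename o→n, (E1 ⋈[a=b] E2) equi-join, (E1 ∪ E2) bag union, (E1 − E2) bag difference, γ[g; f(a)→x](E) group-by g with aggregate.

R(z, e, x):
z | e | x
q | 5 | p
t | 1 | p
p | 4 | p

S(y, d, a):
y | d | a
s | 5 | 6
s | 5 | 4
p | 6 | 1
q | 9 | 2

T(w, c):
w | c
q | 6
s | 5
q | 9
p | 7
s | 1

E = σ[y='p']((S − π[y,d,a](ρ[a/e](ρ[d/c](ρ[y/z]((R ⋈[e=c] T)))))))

Subexpression sizes:
  S → 4
  R → 3
  T → 5
  (R ⋈[e=c] T) → 2
  ρ[y/z]((R ⋈[e=c] T)) → 2
  ρ[d/c](ρ[y/z]((R ⋈[e=c] T))) → 2
  ρ[a/e](ρ[d/c](ρ[y/z]((R ⋈[e=c] T)))) → 2
  π[y,d,a](ρ[a/e](ρ[d/c](ρ[y/z]((R ⋈[e=c] T))))) → 2
  (S − π[y,d,a](ρ[a/e](ρ[d/c](ρ[y/z]((R ⋈[e=c] T)))))) → 4
  σ[y='p']((S − π[y,d,a](ρ[a/e](ρ[d/c](ρ[y/z]((R ⋈[e=c] T))))))) → 1

|E| = 1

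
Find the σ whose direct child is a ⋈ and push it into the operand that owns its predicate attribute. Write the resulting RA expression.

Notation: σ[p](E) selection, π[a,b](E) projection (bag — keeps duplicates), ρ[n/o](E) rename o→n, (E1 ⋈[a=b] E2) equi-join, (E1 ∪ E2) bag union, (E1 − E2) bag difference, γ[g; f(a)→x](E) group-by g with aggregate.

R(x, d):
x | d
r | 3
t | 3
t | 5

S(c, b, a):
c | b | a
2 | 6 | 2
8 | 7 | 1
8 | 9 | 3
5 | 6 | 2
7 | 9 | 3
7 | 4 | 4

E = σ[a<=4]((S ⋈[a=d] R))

σ filters on a, owned by the left side.
E' = (σ[a<=4](S) ⋈[a=d] R)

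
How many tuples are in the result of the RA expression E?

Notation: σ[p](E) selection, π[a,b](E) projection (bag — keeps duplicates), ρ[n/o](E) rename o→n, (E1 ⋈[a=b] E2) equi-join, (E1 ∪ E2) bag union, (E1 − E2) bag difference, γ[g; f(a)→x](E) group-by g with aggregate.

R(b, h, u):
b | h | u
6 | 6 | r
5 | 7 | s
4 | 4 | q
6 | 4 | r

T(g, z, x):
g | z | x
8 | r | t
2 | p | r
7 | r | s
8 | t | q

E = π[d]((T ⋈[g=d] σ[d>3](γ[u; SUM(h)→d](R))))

Row counts bottom-up:
  T → 4
  R → 4
  γ[u; SUM(h)→d](R) → 3
  σ[d>3](γ[u; SUM(h)→d](R)) → 3
  (T ⋈[g=d] σ[d>3](γ[u; SUM(h)→d](R))) → 1
  π[d]((T ⋈[g=d] σ[d>3](γ[u; SUM(h)→d](R)))) → 1

|E| = 1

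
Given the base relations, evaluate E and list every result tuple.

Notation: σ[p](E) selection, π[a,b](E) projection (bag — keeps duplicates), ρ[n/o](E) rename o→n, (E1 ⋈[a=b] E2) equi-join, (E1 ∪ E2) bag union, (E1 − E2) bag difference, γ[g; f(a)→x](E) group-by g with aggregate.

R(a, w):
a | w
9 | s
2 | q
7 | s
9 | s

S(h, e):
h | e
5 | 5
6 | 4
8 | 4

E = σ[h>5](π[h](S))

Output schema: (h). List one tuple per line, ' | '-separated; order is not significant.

Per-node cardinality:
  S → 3
  π[h](S) → 3
  σ[h>5](π[h](S)) → 2

== RESULT ==
h
6
8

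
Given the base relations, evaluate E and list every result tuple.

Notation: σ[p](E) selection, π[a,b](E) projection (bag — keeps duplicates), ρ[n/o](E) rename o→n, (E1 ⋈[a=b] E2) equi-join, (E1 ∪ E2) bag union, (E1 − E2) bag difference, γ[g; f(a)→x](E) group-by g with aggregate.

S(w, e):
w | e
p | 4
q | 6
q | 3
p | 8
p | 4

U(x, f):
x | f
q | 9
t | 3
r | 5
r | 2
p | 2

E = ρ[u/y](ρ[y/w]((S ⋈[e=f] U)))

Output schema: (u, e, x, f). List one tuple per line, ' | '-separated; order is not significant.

Row counts bottom-up:
  S → 5
  U → 5
  (S ⋈[e=f] U) → 1
  ρ[y/w]((S ⋈[e=f] U)) → 1
  ρ[u/y](ρ[y/w]((S ⋈[e=f] U))) → 1

== RESULT ==
u | e | x | f
q | 3 | t | 3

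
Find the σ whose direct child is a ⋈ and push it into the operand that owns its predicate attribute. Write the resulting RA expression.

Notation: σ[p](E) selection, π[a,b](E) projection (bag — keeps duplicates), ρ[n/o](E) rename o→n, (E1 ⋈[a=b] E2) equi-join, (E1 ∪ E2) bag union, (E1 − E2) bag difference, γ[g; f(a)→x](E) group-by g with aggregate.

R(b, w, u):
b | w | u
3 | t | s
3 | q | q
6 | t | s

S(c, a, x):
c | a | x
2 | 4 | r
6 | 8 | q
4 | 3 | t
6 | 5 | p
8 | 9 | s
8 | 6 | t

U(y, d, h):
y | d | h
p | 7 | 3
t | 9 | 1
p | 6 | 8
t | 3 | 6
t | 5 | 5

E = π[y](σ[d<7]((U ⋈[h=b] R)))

σ filters on d, owned by the left side.
E' = π[y]((σ[d<7](U) ⋈[h=b] R))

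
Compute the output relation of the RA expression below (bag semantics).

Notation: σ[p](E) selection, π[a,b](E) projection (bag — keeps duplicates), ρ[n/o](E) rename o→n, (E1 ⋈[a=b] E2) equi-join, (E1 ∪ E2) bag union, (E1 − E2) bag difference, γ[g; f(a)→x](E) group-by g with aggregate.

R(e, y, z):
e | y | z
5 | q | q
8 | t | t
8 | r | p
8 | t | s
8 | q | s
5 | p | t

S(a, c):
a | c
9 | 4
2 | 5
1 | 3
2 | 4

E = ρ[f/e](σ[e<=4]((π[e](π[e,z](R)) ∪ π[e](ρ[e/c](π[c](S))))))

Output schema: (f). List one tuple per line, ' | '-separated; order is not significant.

Subexpression sizes:
  R → 6
  π[e,z](R) → 6
  π[e](π[e,z](R)) → 6
  S → 4
  π[c](S) → 4
  ρ[e/c](π[c](S)) → 4
  π[e](ρ[e/c](π[c](S))) → 4
  (π[e](π[e,z](R)) ∪ π[e](ρ[e/c](π[c](S)))) → 10
  σ[e<=4]((π[e](π[e,z](R)) ∪ π[e](ρ[e/c](π[c](S))))) → 3
  ρ[f/e](σ[e<=4]((π[e](π[e,z](R)) ∪ π[e](ρ[e/c](π[c](S)))))) → 3

== RESULT ==
f
3
4
4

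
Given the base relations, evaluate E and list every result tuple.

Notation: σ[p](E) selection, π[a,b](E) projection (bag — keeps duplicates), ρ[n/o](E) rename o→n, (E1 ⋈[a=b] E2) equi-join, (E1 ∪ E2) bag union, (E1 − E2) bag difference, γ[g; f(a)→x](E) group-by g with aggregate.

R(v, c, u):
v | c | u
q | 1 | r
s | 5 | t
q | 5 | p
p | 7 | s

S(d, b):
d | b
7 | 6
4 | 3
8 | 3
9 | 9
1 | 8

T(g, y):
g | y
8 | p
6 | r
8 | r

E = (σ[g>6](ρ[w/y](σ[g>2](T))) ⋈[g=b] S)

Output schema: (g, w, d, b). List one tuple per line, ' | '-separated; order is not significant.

Subexpression sizes:
  T → 3
  σ[g>2](T) → 3
  ρ[w/y](σ[g>2](T)) → 3
  σ[g>6](ρ[w/y](σ[g>2](T))) → 2
  S → 5
  (σ[g>6](ρ[w/y](σ[g>2](T))) ⋈[g=b] S) → 2

== RESULT ==
g | w | d | b
8 | p | 1 | 8
8 | r | 1 | 8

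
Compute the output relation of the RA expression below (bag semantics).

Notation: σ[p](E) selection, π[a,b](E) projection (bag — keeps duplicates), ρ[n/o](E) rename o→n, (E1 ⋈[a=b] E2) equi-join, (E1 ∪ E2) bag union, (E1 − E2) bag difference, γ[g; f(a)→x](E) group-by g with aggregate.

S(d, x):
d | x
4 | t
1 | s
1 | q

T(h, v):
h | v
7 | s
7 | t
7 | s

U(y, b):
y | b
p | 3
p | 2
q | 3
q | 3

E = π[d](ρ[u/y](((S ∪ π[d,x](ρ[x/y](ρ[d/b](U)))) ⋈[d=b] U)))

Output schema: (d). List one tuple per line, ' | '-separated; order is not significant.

Stepwise |·|:
  S → 3
  U → 4
  ρ[d/b](U) → 4
  ρ[x/y](ρ[d/b](U)) → 4
  π[d,x](ρ[x/y](ρ[d/b](U))) → 4
  (S ∪ π[d,x](ρ[x/y](ρ[d/b](U)))) → 7
  U → 4
  ((S ∪ π[d,x](ρ[x/y](ρ[d/b](U)))) ⋈[d=b] U) → 10
  ρ[u/y](((S ∪ π[d,x](ρ[x/y](ρ[d/b](U)))) ⋈[d=b] U)) → 10
  π[d](ρ[u/y](((S ∪ π[d,x](ρ[x/y](ρ[d/b](U)))) ⋈[d=b] U))) → 10

== RESULT ==
d
2
3
3
3
3
3
3
3
3
3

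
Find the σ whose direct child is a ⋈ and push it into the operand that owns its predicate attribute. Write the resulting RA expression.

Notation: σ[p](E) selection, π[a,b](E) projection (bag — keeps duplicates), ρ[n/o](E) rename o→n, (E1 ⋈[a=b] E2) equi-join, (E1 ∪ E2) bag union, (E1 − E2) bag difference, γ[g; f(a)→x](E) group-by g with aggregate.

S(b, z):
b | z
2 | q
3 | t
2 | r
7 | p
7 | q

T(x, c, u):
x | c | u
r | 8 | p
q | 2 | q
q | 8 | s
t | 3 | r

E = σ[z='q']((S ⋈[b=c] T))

σ filters on z, owned by the left side.
E' = (σ[z='q'](S) ⋈[b=c] T)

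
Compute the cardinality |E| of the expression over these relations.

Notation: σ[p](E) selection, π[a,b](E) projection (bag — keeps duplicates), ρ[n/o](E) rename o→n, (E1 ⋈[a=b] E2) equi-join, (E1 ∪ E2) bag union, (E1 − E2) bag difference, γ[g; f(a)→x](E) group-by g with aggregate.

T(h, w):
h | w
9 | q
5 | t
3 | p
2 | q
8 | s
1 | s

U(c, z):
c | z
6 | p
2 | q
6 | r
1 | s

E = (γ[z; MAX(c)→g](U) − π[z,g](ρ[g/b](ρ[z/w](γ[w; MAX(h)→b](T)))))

Per-node cardinality:
  U → 4
  γ[z; MAX(c)→g](U) → 4
  T → 6
  γ[w; MAX(h)→b](T) → 4
  ρ[z/w](γ[w; MAX(h)→b](T)) → 4
  ρ[g/b](ρ[z/w](γ[w; MAX(h)→b](T))) → 4
  π[z,g](ρ[g/b](ρ[z/w](γ[w; MAX(h)→b](T)))) → 4
  (γ[z; MAX(c)→g](U) − π[z,g](ρ[g/b](ρ[z/w](γ[w; MAX(h)→b](T))))) → 4

|E| = 4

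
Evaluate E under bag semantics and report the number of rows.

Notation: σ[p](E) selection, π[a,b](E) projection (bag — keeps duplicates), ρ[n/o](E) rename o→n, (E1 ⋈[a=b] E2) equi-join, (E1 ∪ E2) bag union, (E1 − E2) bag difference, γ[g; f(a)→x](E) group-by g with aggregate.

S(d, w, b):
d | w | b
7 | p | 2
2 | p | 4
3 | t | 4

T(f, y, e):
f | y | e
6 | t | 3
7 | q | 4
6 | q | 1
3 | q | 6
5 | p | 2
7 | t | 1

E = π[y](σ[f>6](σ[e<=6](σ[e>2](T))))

Subexpression sizes:
  T → 6
  σ[e>2](T) → 3
  σ[e<=6](σ[e>2](T)) → 3
  σ[f>6](σ[e<=6](σ[e>2](T))) → 1
  π[y](σ[f>6](σ[e<=6](σ[e>2](T)))) → 1

|E| = 1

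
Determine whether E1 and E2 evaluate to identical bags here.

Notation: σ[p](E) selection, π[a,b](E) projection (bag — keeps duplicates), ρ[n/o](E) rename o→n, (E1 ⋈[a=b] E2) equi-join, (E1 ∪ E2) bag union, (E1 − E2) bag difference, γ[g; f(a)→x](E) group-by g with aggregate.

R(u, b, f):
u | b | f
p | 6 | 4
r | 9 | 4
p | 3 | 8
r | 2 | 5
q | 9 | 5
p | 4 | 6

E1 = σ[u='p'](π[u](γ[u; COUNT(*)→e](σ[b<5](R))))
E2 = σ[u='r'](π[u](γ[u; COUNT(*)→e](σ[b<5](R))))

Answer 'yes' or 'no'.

E1 subexpression sizes:
  R → 6
  σ[b<5](R) → 3
  γ[u; COUNT(*)→e](σ[b<5](R)) → 2
  π[u](γ[u; COUNT(*)→e](σ[b<5](R))) → 2
  σ[u='p'](π[u](γ[u; COUNT(*)→e](σ[b<5](R)))) → 1
E2 subexpression sizes:
  R → 6
  σ[b<5](R) → 3
  γ[u; COUNT(*)→e](σ[b<5](R)) → 2
  π[u](γ[u; COUNT(*)→e](σ[b<5](R))) → 2
  σ[u='r'](π[u](γ[u; COUNT(*)→e](σ[b<5](R)))) → 1

E1 result:
u
p
E2 result:
u
r
Witness: ('p',) appears 1× in E1 but 0× in E2.

no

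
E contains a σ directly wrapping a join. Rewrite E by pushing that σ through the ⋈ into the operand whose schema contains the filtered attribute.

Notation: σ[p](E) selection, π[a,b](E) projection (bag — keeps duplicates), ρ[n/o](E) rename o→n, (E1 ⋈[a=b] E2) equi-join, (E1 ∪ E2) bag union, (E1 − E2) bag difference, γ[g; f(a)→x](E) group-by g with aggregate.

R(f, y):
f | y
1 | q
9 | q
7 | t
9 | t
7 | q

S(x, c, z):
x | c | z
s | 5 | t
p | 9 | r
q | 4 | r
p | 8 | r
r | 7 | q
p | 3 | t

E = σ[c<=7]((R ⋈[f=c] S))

σ filters on c, owned by the right side.
E' = (R ⋈[f=c] σ[c<=7](S))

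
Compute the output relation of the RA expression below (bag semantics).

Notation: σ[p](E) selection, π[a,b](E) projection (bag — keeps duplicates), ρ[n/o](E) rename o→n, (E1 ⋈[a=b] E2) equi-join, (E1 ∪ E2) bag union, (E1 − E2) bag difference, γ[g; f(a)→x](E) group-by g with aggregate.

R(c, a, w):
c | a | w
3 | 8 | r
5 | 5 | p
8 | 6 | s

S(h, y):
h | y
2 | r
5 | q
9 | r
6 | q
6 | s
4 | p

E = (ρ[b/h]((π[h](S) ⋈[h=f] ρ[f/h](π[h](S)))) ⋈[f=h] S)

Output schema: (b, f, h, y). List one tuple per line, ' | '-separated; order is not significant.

Subexpression sizes:
  S → 6
  π[h](S) → 6
  S → 6
  π[h](S) → 6
  ρ[f/h](π[h](S)) → 6
  (π[h](S) ⋈[h=f] ρ[f/h](π[h](S))) → 8
  ρ[b/h]((π[h](S) ⋈[h=f] ρ[f/h](π[h](S)))) → 8
  S → 6
  (ρ[b/h]((π[h](S) ⋈[h=f] ρ[f/h](π[h](S)))) ⋈[f=h] S) → 12

== RESULT ==
b | f | h | y
2 | 2 | 2 | r
4 | 4 | 4 | p
5 | 5 | 5 | q
6 | 6 | 6 | q
6 | 6 | 6 | q
6 | 6 | 6 | q
6 | 6 | 6 | q
6 | 6 | 6 | s
6 | 6 | 6 | s
6 | 6 | 6 | s
6 | 6 | 6 | s
9 | 9 | 9 | r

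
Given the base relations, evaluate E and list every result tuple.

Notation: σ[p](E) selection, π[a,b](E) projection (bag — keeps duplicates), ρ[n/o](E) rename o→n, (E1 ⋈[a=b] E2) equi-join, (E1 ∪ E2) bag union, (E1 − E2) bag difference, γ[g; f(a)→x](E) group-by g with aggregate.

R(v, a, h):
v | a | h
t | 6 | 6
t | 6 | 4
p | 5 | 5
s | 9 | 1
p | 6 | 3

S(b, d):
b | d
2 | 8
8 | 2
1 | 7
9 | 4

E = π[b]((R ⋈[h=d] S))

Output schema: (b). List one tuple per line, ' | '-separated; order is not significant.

Row counts bottom-up:
  R → 5
  S → 4
  (R ⋈[h=d] S) → 1
  π[b]((R ⋈[h=d] S)) → 1

== RESULT ==
b
9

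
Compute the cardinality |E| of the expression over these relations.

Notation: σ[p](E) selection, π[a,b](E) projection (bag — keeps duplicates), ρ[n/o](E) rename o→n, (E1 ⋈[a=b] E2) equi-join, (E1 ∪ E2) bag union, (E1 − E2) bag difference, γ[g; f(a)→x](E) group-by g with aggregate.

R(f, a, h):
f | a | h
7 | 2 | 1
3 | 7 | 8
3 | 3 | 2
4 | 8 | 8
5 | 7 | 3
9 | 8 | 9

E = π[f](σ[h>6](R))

Stepwise |·|:
  R → 6
  σ[h>6](R) → 3
  π[f](σ[h>6](R)) → 3

|E| = 3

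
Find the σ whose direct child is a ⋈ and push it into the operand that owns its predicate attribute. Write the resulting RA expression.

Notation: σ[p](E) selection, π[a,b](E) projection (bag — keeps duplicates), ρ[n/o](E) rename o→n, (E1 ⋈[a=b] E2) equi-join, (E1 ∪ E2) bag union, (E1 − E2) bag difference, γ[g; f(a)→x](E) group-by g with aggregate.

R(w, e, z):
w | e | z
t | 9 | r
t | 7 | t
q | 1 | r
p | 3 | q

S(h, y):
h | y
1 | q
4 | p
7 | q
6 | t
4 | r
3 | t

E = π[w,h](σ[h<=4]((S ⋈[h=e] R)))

σ filters on h, owned by the left side.
E' = π[w,h]((σ[h<=4](S) ⋈[h=e] R))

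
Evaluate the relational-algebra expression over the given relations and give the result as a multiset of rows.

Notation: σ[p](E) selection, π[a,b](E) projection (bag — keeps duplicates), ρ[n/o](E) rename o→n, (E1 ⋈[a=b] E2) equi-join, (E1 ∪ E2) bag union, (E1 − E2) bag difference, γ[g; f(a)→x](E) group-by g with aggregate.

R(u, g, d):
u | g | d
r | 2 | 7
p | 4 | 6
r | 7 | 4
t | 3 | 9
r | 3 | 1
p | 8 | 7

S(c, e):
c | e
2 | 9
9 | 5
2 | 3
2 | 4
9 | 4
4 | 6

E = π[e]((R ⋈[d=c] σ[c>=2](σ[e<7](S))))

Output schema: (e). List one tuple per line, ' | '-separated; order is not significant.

Per-node cardinality:
  R → 6
  S → 6
  σ[e<7](S) → 5
  σ[c>=2](σ[e<7](S)) → 5
  (R ⋈[d=c] σ[c>=2](σ[e<7](S))) → 3
  π[e]((R ⋈[d=c] σ[c>=2](σ[e<7](S)))) → 3

== RESULT ==
e
4
5
6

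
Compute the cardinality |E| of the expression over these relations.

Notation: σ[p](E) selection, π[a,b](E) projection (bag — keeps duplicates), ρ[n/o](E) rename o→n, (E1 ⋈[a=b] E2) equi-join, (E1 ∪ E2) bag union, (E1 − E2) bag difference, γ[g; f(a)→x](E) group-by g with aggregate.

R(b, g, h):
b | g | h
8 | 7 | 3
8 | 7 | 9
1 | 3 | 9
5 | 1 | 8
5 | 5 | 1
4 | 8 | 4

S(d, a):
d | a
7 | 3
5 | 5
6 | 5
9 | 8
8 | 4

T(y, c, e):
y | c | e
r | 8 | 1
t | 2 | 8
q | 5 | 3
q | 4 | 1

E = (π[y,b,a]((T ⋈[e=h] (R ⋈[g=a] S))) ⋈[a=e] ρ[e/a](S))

Per-node cardinality:
  T → 4
  R → 6
  S → 5
  (R ⋈[g=a] S) → 4
  (T ⋈[e=h] (R ⋈[g=a] S)) → 4
  π[y,b,a]((T ⋈[e=h] (R ⋈[g=a] S))) → 4
  S → 5
  ρ[e/a](S) → 5
  (π[y,b,a]((T ⋈[e=h] (R ⋈[g=a] S))) ⋈[a=e] ρ[e/a](S)) → 8

|E| = 8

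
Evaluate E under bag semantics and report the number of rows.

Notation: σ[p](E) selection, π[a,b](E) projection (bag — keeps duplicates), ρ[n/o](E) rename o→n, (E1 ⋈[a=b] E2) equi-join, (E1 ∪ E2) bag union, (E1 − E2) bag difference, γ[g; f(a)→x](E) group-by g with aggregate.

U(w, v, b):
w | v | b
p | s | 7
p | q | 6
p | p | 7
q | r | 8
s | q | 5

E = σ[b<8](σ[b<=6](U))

Subexpression sizes:
  U → 5
  σ[b<=6](U) → 2
  σ[b<8](σ[b<=6](U)) → 2

|E| = 2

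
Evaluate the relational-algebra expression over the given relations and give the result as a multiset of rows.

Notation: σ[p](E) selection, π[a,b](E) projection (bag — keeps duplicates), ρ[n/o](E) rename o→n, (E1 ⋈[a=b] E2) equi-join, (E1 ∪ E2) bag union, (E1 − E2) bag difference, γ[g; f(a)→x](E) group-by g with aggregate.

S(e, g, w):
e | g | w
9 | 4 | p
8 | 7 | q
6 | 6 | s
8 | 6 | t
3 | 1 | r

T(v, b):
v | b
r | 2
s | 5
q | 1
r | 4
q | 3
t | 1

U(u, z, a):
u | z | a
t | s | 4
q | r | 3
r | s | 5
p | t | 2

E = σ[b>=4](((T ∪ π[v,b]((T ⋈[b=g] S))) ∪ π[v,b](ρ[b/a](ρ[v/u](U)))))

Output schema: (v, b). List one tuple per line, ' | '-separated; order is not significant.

Stepwise |·|:
  T → 6
  T → 6
  S → 5
  (T ⋈[b=g] S) → 3
  π[v,b]((T ⋈[b=g] S)) → 3
  (T ∪ π[v,b]((T ⋈[b=g] S))) → 9
  U → 4
  ρ[v/u](U) → 4
  ρ[b/a](ρ[v/u](U)) → 4
  π[v,b](ρ[b/a](ρ[v/u](U))) → 4
  ((T ∪ π[v,b]((T ⋈[b=g] S))) ∪ π[v,b](ρ[b/a](ρ[v/u](U)))) → 13
  σ[b>=4](((T ∪ π[v,b]((T ⋈[b=g] S))) ∪ π[v,b](ρ[b/a](ρ[v/u](U))))) → 5

== RESULT ==
v | b
r | 4
r | 4
r | 5
s | 5
t | 4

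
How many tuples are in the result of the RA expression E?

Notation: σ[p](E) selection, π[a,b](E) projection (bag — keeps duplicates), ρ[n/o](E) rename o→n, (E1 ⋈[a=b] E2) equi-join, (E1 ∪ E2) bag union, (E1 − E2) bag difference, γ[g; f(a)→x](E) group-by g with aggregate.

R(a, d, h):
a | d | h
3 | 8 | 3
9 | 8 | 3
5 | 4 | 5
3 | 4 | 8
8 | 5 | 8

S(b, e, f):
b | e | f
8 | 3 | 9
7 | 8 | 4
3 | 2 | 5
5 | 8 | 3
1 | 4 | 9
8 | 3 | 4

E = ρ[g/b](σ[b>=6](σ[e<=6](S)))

Stepwise |·|:
  S → 6
  σ[e<=6](S) → 4
  σ[b>=6](σ[e<=6](S)) → 2
  ρ[g/b](σ[b>=6](σ[e<=6](S))) → 2

|E| = 2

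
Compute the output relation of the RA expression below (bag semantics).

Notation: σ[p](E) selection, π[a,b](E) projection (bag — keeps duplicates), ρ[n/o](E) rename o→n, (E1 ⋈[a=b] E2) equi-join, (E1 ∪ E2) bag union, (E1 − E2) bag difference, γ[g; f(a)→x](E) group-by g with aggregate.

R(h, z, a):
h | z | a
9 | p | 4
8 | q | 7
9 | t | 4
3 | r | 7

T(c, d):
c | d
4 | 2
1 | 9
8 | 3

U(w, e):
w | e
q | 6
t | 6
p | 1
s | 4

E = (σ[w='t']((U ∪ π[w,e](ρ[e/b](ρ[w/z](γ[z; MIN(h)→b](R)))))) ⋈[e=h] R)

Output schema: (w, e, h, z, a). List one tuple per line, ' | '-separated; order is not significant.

Stepwise |·|:
  U → 4
  R → 4
  γ[z; MIN(h)→b](R) → 4
  ρ[w/z](γ[z; MIN(h)→b](R)) → 4
  ρ[e/b](ρ[w/z](γ[z; MIN(h)→b](R))) → 4
  π[w,e](ρ[e/b](ρ[w/z](γ[z; MIN(h)→b](R)))) → 4
  (U ∪ π[w,e](ρ[e/b](ρ[w/z](γ[z; MIN(h)→b](R))))) → 8
  σ[w='t']((U ∪ π[w,e](ρ[e/b](ρ[w/z](γ[z; MIN(h)→b](R)))))) → 2
  R → 4
  (σ[w='t']((U ∪ π[w,e](ρ[e/b](ρ[w/z](γ[z; MIN(h)→b](R)))))) ⋈[e=h] R) → 2

== RESULT ==
w | e | h | z | a
t | 9 | 9 | p | 4
t | 9 | 9 | t | 4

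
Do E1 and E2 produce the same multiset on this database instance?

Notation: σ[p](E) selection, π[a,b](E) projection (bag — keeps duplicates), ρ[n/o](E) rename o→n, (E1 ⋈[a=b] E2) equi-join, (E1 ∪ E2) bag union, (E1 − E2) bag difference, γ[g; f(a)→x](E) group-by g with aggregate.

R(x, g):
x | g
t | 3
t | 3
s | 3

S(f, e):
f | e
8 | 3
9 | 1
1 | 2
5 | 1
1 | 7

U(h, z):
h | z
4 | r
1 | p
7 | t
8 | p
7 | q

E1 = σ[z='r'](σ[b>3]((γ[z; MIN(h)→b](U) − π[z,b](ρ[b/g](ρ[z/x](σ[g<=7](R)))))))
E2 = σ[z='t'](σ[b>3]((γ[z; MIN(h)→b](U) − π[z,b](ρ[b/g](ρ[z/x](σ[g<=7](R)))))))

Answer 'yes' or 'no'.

E1 row counts bottom-up:
  U → 5
  γ[z; MIN(h)→b](U) → 4
  R → 3
  σ[g<=7](R) → 3
  ρ[z/x](σ[g<=7](R)) → 3
  ρ[b/g](ρ[z/x](σ[g<=7](R))) → 3
  π[z,b](ρ[b/g](ρ[z/x](σ[g<=7](R)))) → 3
  (γ[z; MIN(h)→b](U) − π[z,b](ρ[b/g](ρ[z/x](σ[g<=7](R))))) → 4
  σ[b>3]((γ[z; MIN(h)→b](U) − π[z,b](ρ[b/g](ρ[z/x](σ[g<=7](R)))))) → 3
  σ[z='r'](σ[b>3]((γ[z; MIN(h)→b](U) − π[z,b](ρ[b/g](ρ[z/x](σ[g<=7](R))))))) → 1
E2 row counts bottom-up:
  U → 5
  γ[z; MIN(h)→b](U) → 4
  R → 3
  σ[g<=7](R) → 3
  ρ[z/x](σ[g<=7](R)) → 3
  ρ[b/g](ρ[z/x](σ[g<=7](R))) → 3
  π[z,b](ρ[b/g](ρ[z/x](σ[g<=7](R)))) → 3
  (γ[z; MIN(h)→b](U) − π[z,b](ρ[b/g](ρ[z/x](σ[g<=7](R))))) → 4
  σ[b>3]((γ[z; MIN(h)→b](U) − π[z,b](ρ[b/g](ρ[z/x](σ[g<=7](R)))))) → 3
  σ[z='t'](σ[b>3]((γ[z; MIN(h)→b](U) − π[z,b](ρ[b/g](ρ[z/x](σ[g<=7](R))))))) → 1

E1 result:
z | b
r | 4
E2 result:
z | b
t | 7
Witness: ('r', 4) appears 1× in E1 but 0× in E2.

no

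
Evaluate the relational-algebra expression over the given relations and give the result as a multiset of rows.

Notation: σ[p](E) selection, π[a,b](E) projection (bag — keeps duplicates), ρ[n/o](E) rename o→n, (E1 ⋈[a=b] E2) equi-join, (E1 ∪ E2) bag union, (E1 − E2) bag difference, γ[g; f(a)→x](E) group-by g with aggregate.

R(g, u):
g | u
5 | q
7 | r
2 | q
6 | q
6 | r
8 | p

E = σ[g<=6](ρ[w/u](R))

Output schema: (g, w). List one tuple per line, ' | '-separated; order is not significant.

Subexpression sizes:
  R → 6
  ρ[w/u](R) → 6
  σ[g<=6](ρ[w/u](R)) → 4

== RESULT ==
g | w
2 | q
5 | q
6 | q
6 | r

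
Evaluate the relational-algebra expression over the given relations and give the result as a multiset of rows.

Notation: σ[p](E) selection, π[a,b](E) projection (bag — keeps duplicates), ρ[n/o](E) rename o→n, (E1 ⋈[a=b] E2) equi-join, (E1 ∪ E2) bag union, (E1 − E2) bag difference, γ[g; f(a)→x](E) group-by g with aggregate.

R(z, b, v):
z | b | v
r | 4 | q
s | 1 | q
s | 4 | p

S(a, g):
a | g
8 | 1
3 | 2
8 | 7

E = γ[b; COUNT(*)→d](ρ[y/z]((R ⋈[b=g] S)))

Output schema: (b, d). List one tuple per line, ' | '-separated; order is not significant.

Row counts bottom-up:
  R → 3
  S → 3
  (R ⋈[b=g] S) → 1
  ρ[y/z]((R ⋈[b=g] S)) → 1
  γ[b; COUNT(*)→d](ρ[y/z]((R ⋈[b=g] S))) → 1

== RESULT ==
b | d
1 | 1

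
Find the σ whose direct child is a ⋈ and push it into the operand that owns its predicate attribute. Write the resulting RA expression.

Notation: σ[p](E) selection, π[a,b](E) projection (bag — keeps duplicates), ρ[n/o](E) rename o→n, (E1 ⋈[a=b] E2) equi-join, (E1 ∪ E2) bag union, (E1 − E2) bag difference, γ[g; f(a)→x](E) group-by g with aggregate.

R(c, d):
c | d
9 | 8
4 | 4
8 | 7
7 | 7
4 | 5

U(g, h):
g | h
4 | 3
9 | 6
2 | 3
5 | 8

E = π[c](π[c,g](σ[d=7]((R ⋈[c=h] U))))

σ filters on d, owned by the left side.
E' = π[c](π[c,g]((σ[d=7](R) ⋈[c=h] U)))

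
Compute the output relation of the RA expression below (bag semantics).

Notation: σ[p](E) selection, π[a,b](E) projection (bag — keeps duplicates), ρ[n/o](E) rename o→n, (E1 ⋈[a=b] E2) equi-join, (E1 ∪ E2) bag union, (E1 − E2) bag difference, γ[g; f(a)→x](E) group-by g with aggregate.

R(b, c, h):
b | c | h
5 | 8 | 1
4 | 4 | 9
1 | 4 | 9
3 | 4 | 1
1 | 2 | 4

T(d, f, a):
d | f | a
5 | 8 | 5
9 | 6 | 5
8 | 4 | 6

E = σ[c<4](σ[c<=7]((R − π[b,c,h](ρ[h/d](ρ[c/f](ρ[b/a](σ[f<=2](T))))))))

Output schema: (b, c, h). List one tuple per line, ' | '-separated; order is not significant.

Stepwise |·|:
  R → 5
  T → 3
  σ[f<=2](T) → 0
  ρ[b/a](σ[f<=2](T)) → 0
  ρ[c/f](ρ[b/a](σ[f<=2](T))) → 0
  ρ[h/d](ρ[c/f](ρ[b/a](σ[f<=2](T)))) → 0
  π[b,c,h](ρ[h/d](ρ[c/f](ρ[b/a](σ[f<=2](T))))) → 0
  (R − π[b,c,h](ρ[h/d](ρ[c/f](ρ[b/a](σ[f<=2](T)))))) → 5
  σ[c<=7]((R − π[b,c,h](ρ[h/d](ρ[c/f](ρ[b/a](σ[f<=2](T))))))) → 4
  σ[c<4](σ[c<=7]((R − π[b,c,h](ρ[h/d](ρ[c/f](ρ[b/a](σ[f<=2](T)))))))) → 1

== RESULT ==
b | c | h
1 | 2 | 4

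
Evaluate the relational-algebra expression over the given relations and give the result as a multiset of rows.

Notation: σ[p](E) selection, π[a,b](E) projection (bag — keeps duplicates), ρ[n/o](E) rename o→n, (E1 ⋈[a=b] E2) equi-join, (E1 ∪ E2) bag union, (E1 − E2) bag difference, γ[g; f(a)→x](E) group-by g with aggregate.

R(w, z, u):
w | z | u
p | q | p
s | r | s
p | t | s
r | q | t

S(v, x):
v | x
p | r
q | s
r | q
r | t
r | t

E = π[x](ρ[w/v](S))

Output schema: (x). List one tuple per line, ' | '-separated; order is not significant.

Row counts bottom-up:
  S → 5
  ρ[w/v](S) → 5
  π[x](ρ[w/v](S)) → 5

== RESULT ==
x
q
r
s
t
t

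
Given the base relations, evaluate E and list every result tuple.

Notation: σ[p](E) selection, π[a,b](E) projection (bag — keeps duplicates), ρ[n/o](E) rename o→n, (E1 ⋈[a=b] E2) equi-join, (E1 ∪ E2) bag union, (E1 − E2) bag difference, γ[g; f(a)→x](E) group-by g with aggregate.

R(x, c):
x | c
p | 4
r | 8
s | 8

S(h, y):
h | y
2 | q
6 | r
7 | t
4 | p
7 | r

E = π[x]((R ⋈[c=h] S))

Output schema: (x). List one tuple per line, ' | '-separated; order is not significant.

Row counts bottom-up:
  R → 3
  S → 5
  (R ⋈[c=h] S) → 1
  π[x]((R ⋈[c=h] S)) → 1

== RESULT ==
x
p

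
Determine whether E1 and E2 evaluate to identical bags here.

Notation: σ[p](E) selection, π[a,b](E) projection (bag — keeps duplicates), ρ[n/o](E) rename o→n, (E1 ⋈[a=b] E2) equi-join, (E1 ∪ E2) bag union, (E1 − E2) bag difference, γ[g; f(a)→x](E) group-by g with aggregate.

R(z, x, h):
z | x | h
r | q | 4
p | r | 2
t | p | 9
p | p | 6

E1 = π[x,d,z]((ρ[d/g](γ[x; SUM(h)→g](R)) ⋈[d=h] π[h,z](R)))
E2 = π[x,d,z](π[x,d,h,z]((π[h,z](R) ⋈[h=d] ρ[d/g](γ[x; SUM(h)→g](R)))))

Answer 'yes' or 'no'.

E1 subexpression sizes:
  R → 4
  γ[x; SUM(h)→g](R) → 3
  ρ[d/g](γ[x; SUM(h)→g](R)) → 3
  R → 4
  π[h,z](R) → 4
  (ρ[d/g](γ[x; SUM(h)→g](R)) ⋈[d=h] π[h,z](R)) → 2
  π[x,d,z]((ρ[d/g](γ[x; SUM(h)→g](R)) ⋈[d=h] π[h,z](R))) → 2
E2 subexpression sizes:
  R → 4
  π[h,z](R) → 4
  R → 4
  γ[x; SUM(h)→g](R) → 3
  ρ[d/g](γ[x; SUM(h)→g](R)) → 3
  (π[h,z](R) ⋈[h=d] ρ[d/g](γ[x; SUM(h)→g](R))) → 2
  π[x,d,h,z]((π[h,z](R) ⋈[h=d] ρ[d/g](γ[x; SUM(h)→g](R)))) → 2
  π[x,d,z](π[x,d,h,z]((π[h,z](R) ⋈[h=d] ρ[d/g](γ[x; SUM(h)→g](R))))) → 2

E1 and E2 produce the same multiset:
x | d | z
q | 4 | r
r | 2 | p

yes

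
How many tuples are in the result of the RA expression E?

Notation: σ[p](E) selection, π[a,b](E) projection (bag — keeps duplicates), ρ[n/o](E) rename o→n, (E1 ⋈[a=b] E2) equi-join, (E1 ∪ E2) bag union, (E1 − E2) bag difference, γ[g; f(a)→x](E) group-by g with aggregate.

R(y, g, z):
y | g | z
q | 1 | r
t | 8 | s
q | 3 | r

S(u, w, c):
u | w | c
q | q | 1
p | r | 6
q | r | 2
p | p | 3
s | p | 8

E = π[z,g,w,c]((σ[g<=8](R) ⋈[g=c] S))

Subexpression sizes:
  R → 3
  σ[g<=8](R) → 3
  S → 5
  (σ[g<=8](R) ⋈[g=c] S) → 3
  π[z,g,w,c]((σ[g<=8](R) ⋈[g=c] S)) → 3

|E| = 3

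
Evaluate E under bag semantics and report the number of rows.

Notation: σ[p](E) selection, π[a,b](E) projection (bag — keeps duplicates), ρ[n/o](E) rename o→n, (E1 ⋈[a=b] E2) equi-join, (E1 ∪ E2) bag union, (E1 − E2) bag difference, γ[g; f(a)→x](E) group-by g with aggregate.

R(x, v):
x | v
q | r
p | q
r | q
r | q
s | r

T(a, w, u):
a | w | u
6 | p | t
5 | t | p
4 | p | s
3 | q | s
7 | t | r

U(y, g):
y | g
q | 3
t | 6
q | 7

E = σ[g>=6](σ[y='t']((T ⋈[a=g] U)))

Row counts bottom-up:
  T → 5
  U → 3
  (T ⋈[a=g] U) → 3
  σ[y='t']((T ⋈[a=g] U)) → 1
  σ[g>=6](σ[y='t']((T ⋈[a=g] U))) → 1

|E| = 1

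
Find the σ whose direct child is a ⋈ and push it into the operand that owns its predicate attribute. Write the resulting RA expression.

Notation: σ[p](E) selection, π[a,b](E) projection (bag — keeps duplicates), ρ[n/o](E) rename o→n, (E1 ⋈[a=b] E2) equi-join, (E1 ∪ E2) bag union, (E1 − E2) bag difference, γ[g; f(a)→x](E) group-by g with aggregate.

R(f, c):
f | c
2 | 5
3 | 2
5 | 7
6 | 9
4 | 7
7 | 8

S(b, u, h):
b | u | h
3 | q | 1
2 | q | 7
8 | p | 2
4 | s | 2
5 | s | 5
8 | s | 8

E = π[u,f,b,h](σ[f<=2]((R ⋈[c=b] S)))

σ filters on f, owned by the left side.
E' = π[u,f,b,h]((σ[f<=2](R) ⋈[c=b] S))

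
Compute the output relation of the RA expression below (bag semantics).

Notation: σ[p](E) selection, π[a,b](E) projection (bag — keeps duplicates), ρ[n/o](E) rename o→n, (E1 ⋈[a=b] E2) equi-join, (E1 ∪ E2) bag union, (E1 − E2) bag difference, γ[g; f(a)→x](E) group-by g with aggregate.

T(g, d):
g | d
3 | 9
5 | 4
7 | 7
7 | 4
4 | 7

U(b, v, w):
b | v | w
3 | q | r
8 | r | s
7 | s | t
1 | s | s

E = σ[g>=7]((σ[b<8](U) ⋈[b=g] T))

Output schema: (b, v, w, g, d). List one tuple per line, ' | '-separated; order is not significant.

Stepwise |·|:
  U → 4
  σ[b<8](U) → 3
  T → 5
  (σ[b<8](U) ⋈[b=g] T) → 3
  σ[g>=7]((σ[b<8](U) ⋈[b=g] T)) → 2

== RESULT ==
b | v | w | g | d
7 | s | t | 7 | 4
7 | s | t | 7 | 7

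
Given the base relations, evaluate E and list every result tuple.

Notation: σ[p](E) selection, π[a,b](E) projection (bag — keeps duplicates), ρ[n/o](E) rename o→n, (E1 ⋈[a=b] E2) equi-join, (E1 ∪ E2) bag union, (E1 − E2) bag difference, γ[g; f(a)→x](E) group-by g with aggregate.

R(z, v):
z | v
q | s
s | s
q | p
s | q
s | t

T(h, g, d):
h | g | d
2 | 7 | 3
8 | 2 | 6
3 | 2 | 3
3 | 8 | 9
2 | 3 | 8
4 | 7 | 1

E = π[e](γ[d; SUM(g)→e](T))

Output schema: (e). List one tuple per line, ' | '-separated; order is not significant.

Per-node cardinality:
  T → 6
  γ[d; SUM(g)→e](T) → 5
  π[e](γ[d; SUM(g)→e](T)) → 5

== RESULT ==
e
2
3
7
8
9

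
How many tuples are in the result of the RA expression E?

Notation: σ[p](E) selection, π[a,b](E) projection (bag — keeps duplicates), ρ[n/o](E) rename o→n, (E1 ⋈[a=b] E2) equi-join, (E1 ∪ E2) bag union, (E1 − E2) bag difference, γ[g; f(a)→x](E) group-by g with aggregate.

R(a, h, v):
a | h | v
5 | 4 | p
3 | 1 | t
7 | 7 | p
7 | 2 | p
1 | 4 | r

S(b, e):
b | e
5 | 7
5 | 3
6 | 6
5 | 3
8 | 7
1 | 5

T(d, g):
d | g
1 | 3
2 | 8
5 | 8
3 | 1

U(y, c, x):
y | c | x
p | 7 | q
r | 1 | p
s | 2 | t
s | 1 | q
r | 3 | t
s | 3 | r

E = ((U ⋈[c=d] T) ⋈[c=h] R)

Subexpression sizes:
  U → 6
  T → 4
  (U ⋈[c=d] T) → 5
  R → 5
  ((U ⋈[c=d] T) ⋈[c=h] R) → 3

|E| = 3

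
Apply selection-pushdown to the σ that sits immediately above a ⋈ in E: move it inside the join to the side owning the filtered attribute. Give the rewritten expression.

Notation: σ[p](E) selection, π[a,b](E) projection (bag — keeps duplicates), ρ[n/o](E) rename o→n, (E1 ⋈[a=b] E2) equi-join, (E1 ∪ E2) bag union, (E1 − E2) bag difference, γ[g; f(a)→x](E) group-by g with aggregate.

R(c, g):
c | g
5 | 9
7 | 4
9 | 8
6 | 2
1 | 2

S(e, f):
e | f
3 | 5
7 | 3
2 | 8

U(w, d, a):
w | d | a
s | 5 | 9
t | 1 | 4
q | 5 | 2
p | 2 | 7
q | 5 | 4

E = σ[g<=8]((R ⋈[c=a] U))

σ filters on g, owned by the left side.
E' = (σ[g<=8](R) ⋈[c=a] U)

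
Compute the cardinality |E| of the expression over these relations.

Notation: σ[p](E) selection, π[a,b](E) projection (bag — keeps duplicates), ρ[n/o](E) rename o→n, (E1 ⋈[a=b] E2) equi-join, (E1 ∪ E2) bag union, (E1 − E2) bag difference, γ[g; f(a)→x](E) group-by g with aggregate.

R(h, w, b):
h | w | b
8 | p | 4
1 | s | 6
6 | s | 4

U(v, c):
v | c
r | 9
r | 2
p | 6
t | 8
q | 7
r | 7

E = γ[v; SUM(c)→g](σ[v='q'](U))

Subexpression sizes:
  U → 6
  σ[v='q'](U) → 1
  γ[v; SUM(c)→g](σ[v='q'](U)) → 1

|E| = 1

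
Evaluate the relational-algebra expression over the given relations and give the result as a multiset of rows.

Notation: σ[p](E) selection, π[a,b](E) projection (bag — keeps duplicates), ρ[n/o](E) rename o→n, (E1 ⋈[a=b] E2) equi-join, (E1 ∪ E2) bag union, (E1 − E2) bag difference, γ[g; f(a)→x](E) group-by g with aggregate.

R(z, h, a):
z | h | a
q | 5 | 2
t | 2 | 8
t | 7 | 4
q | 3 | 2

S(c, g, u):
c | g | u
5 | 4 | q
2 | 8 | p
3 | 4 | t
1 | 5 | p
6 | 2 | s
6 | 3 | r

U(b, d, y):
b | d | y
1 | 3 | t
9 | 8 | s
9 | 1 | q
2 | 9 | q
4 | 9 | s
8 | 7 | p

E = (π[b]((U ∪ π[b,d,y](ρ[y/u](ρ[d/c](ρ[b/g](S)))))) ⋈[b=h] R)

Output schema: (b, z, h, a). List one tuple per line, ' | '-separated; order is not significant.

Row counts bottom-up:
  U → 6
  S → 6
  ρ[b/g](S) → 6
  ρ[d/c](ρ[b/g](S)) → 6
  ρ[y/u](ρ[d/c](ρ[b/g](S))) → 6
  π[b,d,y](ρ[y/u](ρ[d/c](ρ[b/g](S)))) → 6
  (U ∪ π[b,d,y](ρ[y/u](ρ[d/c](ρ[b/g](S))))) → 12
  π[b]((U ∪ π[b,d,y](ρ[y/u](ρ[d/c](ρ[b/g](S)))))) → 12
  R → 4
  (π[b]((U ∪ π[b,d,y](ρ[y/u](ρ[d/c](ρ[b/g](S)))))) ⋈[b=h] R) → 4

== RESULT ==
b | z | h | a
2 | t | 2 | 8
2 | t | 2 | 8
3 | q | 3 | 2
5 | q | 5 | 2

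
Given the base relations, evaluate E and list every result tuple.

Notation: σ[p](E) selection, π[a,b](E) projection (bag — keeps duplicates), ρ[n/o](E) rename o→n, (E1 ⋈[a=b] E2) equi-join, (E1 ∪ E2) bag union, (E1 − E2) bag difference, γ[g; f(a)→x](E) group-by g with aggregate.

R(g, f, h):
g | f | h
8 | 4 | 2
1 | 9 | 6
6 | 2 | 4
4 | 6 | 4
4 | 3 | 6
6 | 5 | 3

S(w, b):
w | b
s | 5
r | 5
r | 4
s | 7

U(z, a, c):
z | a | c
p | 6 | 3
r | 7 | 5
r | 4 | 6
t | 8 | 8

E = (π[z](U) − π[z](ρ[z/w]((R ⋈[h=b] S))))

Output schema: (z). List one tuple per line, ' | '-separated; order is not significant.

Stepwise |·|:
  U → 4
  π[z](U) → 4
  R → 6
  S → 4
  (R ⋈[h=b] S) → 2
  ρ[z/w]((R ⋈[h=b] S)) → 2
  π[z](ρ[z/w]((R ⋈[h=b] S))) → 2
  (π[z](U) − π[z](ρ[z/w]((R ⋈[h=b] S)))) → 2

== RESULT ==
z
p
t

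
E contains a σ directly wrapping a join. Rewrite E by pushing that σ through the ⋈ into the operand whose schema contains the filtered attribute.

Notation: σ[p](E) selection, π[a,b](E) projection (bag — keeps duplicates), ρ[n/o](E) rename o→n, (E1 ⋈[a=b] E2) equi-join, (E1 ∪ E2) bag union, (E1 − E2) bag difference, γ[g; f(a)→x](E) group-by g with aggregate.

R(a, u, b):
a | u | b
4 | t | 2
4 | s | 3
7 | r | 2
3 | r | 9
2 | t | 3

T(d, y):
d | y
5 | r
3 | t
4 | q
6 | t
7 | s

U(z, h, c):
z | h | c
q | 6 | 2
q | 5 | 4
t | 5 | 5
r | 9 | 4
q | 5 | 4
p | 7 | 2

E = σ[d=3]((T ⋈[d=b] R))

σ filters on d, owned by the left side.
E' = (σ[d=3](T) ⋈[d=b] R)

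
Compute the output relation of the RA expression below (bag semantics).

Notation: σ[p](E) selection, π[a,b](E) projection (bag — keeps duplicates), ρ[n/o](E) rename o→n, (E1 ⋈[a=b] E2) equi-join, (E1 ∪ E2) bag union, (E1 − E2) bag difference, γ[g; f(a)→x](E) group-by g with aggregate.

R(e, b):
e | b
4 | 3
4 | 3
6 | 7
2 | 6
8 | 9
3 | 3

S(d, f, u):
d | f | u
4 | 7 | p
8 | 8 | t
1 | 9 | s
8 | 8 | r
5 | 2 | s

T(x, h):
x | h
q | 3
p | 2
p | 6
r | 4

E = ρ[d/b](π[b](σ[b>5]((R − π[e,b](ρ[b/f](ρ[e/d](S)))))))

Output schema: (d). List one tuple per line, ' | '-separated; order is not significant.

Subexpression sizes:
  R → 6
  S → 5
  ρ[e/d](S) → 5
  ρ[b/f](ρ[e/d](S)) → 5
  π[e,b](ρ[b/f](ρ[e/d](S))) → 5
  (R − π[e,b](ρ[b/f](ρ[e/d](S)))) → 6
  σ[b>5]((R − π[e,b](ρ[b/f](ρ[e/d](S))))) → 3
  π[b](σ[b>5]((R − π[e,b](ρ[b/f](ρ[e/d](S)))))) → 3
  ρ[d/b](π[b](σ[b>5]((R − π[e,b](ρ[b/f](ρ[e/d](S))))))) → 3

== RESULT ==
d
6
7
9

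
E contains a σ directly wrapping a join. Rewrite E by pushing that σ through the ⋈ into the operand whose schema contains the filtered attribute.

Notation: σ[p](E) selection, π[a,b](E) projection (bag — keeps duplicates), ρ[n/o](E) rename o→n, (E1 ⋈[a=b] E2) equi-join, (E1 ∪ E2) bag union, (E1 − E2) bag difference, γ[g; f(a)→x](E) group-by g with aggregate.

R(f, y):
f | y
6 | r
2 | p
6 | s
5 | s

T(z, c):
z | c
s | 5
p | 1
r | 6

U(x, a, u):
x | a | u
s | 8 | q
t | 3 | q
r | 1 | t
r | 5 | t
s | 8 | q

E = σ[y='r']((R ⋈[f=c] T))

σ filters on y, owned by the left side.
E' = (σ[y='r'](R) ⋈[f=c] T)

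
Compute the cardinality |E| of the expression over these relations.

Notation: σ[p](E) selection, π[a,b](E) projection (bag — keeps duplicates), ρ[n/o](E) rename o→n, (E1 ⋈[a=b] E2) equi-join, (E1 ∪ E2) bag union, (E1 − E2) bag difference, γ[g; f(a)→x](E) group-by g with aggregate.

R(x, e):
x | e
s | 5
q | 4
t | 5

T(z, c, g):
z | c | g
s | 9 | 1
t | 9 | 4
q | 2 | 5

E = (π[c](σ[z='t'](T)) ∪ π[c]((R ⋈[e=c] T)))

Subexpression sizes:
  T → 3
  σ[z='t'](T) → 1
  π[c](σ[z='t'](T)) → 1
  R → 3
  T → 3
  (R ⋈[e=c] T) → 0
  π[c]((R ⋈[e=c] T)) → 0
  (π[c](σ[z='t'](T)) ∪ π[c]((R ⋈[e=c] T))) → 1

|E| = 1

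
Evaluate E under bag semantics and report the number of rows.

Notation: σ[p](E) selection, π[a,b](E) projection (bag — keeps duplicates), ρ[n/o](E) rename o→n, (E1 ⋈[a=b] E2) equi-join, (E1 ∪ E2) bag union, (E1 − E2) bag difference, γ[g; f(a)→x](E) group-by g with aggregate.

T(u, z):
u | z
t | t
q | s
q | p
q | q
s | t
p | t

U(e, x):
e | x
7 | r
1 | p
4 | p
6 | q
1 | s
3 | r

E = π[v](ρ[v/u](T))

Per-node cardinality:
  T → 6
  ρ[v/u](T) → 6
  π[v](ρ[v/u](T)) → 6

|E| = 6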